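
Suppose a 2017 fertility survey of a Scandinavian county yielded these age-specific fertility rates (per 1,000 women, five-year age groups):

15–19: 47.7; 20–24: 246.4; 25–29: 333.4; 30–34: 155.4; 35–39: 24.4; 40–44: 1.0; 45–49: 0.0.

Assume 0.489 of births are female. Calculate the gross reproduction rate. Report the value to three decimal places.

1.976

Proportion female at birth = 0.489.
Sum of ASFRs = 47.7 + 246.4 + 333.4 + 155.4 + 24.4 + 1.0 + 0.0 = 808.3
TFR = 5 × 808.3 / 1000 = 4.0415
GRR = 0.489 × 4.0415 = 1.97629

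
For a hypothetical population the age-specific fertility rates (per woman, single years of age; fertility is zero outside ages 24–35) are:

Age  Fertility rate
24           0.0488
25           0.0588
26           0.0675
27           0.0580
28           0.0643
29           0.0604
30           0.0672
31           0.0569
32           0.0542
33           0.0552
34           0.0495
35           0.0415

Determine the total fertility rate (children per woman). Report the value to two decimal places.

Sum of ASFRs = 0.0488 + 0.0588 + 0.0675 + 0.0580 + 0.0643 + 0.0604 + 0.0672 + 0.0569 + 0.0542 + 0.0552 + 0.0495 + 0.0415 = 0.6823
TFR = 0.6823

0.68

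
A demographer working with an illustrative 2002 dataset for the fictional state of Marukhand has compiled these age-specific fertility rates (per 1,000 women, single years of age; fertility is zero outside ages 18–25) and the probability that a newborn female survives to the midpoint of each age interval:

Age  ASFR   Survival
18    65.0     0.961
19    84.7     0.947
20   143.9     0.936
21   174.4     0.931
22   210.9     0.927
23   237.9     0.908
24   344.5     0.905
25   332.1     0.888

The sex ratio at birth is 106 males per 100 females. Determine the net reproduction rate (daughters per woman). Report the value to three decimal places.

0.708

Proportion female at birth = 100 / (100 + 106) = 0.48544.
Weighting each age-specific rate by interval width and survival:
  18: 1 × 65.0/1000 × 0.961 = 0.06247
  19: 1 × 84.7/1000 × 0.947 = 0.08021
  20: 1 × 143.9/1000 × 0.936 = 0.13469
  21: 1 × 174.4/1000 × 0.931 = 0.16237
  22: 1 × 210.9/1000 × 0.927 = 0.19550
  23: 1 × 237.9/1000 × 0.908 = 0.21601
  24: 1 × 344.5/1000 × 0.905 = 0.31177
  25: 1 × 332.1/1000 × 0.888 = 0.29490
Sum = 1.45792
NRR = 0.48544 × 1.45792 = 0.70773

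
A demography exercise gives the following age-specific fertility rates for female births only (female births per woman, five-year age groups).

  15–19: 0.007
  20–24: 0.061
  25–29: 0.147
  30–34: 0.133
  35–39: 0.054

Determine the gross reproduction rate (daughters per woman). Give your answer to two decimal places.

Sum of female ASFRs = 0.007 + 0.061 + 0.147 + 0.133 + 0.054 = 0.402
GRR = 5 × 0.402 = 2.01

2.01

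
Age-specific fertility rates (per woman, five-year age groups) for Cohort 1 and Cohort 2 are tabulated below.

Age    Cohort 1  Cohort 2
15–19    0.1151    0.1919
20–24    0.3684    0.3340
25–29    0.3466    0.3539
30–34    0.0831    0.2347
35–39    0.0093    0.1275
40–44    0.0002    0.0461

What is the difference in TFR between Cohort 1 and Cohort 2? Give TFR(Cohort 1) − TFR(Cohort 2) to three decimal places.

-1.827

Cohort 1:
  Sum of ASFRs = 0.1151 + 0.3684 + 0.3466 + 0.0831 + 0.0093 + 0.0002 = 0.9227
  TFR = 5 × 0.9227 = 4.6135
Cohort 2:
  Sum of ASFRs = 0.1919 + 0.3340 + 0.3539 + 0.2347 + 0.1275 + 0.0461 = 1.2881
  TFR = 5 × 1.2881 = 6.4405
Difference = 4.6135 − 6.4405 = -1.827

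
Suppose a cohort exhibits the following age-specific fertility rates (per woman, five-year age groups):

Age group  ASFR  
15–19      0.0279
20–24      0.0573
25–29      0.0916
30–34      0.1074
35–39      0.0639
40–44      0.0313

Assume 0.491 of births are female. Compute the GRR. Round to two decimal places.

Proportion female at birth = 0.491.
Sum of ASFRs = 0.0279 + 0.0573 + 0.0916 + 0.1074 + 0.0639 + 0.0313 = 0.3794
TFR = 5 × 0.3794 = 1.897
GRR = 0.491 × 1.897 = 0.93143

0.93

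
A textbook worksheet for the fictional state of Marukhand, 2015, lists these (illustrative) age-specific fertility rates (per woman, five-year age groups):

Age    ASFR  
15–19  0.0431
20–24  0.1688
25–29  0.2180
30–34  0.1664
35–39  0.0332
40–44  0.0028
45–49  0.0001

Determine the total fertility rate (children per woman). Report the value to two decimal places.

3.16

Sum of ASFRs = 0.0431 + 0.1688 + 0.2180 + 0.1664 + 0.0332 + 0.0028 + 0.0001 = 0.6324
TFR = 5 × 0.6324 = 3.162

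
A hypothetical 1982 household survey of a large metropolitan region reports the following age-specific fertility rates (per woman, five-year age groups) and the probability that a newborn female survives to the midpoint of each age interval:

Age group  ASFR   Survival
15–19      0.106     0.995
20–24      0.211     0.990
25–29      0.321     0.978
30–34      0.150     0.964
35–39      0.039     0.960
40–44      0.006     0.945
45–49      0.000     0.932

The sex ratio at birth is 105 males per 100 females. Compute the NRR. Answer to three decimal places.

Proportion female at birth = 100 / (100 + 105) = 0.48780.
Each age group contributes 5 × ASFR × survival:
  15–19: 5 × 0.106 × 0.995 = 0.52735
  20–24: 5 × 0.211 × 0.990 = 1.04445
  25–29: 5 × 0.321 × 0.978 = 1.56969
  30–34: 5 × 0.150 × 0.964 = 0.72300
  35–39: 5 × 0.039 × 0.960 = 0.18720
  40–44: 5 × 0.006 × 0.945 = 0.02835
  45–49: 5 × 0.000 × 0.932 = 0.00000
Sum = 4.08004
NRR = 0.48780 × 4.08004 = 1.99024
NRR > 1, so each generation more than replaces itself.

1.990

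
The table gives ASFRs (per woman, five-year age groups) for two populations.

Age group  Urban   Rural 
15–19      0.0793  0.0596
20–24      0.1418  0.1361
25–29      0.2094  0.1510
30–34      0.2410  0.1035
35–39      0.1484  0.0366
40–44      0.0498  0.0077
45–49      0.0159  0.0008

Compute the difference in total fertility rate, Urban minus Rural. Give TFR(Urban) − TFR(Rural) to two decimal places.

Urban:
  Sum of ASFRs = 0.0793 + 0.1418 + 0.2094 + 0.2410 + 0.1484 + 0.0498 + 0.0159 = 0.8856
  TFR = 5 × 0.8856 = 4.428
Rural:
  Sum of ASFRs = 0.0596 + 0.1361 + 0.1510 + 0.1035 + 0.0366 + 0.0077 + 0.0008 = 0.4953
  TFR = 5 × 0.4953 = 2.4765
Difference = 4.428 − 2.4765 = 1.9515

1.95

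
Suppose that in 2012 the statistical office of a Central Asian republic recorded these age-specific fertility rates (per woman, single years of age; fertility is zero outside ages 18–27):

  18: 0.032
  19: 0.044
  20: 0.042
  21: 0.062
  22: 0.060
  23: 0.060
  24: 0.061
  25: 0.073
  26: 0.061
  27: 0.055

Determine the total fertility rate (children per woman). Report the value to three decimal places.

Sum of ASFRs = 0.032 + 0.044 + 0.042 + 0.062 + 0.060 + 0.060 + 0.061 + 0.073 + 0.061 + 0.055 = 0.550
TFR = 0.55

0.550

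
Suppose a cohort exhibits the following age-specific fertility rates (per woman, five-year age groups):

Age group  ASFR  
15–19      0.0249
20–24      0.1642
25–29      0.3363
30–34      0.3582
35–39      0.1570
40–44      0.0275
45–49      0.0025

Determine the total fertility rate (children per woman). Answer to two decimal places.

5.35

Sum of ASFRs = 0.0249 + 0.1642 + 0.3363 + 0.3582 + 0.1570 + 0.0275 + 0.0025 = 1.0706
TFR = 5 × 1.0706 = 5.353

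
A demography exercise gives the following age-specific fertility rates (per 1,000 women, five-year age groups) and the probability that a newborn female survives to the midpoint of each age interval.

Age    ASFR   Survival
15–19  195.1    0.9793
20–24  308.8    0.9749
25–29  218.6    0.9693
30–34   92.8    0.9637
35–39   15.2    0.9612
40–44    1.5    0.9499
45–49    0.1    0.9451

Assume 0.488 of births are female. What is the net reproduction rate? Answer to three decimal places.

Proportion female at birth = 0.488.
Weighting each age-specific rate by interval width and survival:
  15–19: 5 × 195.1/1000 × 0.9793 = 0.95531
  20–24: 5 × 308.8/1000 × 0.9749 = 1.50525
  25–29: 5 × 218.6/1000 × 0.9693 = 1.05944
  30–34: 5 × 92.8/1000 × 0.9637 = 0.44716
  35–39: 5 × 15.2/1000 × 0.9612 = 0.07305
  40–44: 5 × 1.5/1000 × 0.9499 = 0.00712
  45–49: 5 × 0.1/1000 × 0.9451 = 0.00047
Sum = 4.04780
NRR = 0.488 × 4.04780 = 1.97533

1.975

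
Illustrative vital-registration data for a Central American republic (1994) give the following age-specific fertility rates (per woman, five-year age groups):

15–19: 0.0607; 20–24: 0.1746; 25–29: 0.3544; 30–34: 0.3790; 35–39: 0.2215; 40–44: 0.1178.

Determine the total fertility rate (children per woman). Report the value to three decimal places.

Sum of ASFRs = 0.0607 + 0.1746 + 0.3544 + 0.3790 + 0.2215 + 0.1178 = 1.3080
TFR = 5 × 1.3080 = 6.54

6.540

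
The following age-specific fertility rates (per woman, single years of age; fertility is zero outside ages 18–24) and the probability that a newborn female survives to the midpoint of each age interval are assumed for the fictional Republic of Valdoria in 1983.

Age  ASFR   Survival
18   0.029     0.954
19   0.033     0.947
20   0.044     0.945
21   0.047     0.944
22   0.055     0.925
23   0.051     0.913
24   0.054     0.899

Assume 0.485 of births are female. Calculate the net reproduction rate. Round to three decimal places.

Proportion female at birth = 0.485.
Survival-weighted fertility by age (1·fₓ·Sₓ):
  18: 1 × 0.029 × 0.954 = 0.02767
  19: 1 × 0.033 × 0.947 = 0.03125
  20: 1 × 0.044 × 0.945 = 0.04158
  21: 1 × 0.047 × 0.944 = 0.04437
  22: 1 × 0.055 × 0.925 = 0.05088
  23: 1 × 0.051 × 0.913 = 0.04656
  24: 1 × 0.054 × 0.899 = 0.04855
Sum = 0.29086
NRR = 0.485 × 0.29086 = 0.14107

0.141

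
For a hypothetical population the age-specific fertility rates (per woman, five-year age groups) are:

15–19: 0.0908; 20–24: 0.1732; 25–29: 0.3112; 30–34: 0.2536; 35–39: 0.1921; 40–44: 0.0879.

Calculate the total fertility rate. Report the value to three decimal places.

5.544

Sum of ASFRs = 0.0908 + 0.1732 + 0.3112 + 0.2536 + 0.1921 + 0.0879 = 1.1088
TFR = 5 × 1.1088 = 5.544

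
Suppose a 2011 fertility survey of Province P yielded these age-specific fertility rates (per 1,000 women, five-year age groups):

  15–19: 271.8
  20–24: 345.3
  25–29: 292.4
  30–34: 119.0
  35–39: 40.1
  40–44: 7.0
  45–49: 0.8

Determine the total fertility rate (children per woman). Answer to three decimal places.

5.382

Sum of ASFRs = 271.8 + 345.3 + 292.4 + 119.0 + 40.1 + 7.0 + 0.8 = 1076.4
TFR = 5 × 1076.4 / 1000 = 5.382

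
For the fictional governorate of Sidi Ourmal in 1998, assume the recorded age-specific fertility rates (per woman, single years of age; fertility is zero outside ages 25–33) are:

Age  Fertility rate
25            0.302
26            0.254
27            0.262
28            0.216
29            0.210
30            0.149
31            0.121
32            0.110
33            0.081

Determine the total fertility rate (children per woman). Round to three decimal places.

Sum of ASFRs = 0.302 + 0.254 + 0.262 + 0.216 + 0.210 + 0.149 + 0.121 + 0.110 + 0.081 = 1.705
TFR = 1.705

1.705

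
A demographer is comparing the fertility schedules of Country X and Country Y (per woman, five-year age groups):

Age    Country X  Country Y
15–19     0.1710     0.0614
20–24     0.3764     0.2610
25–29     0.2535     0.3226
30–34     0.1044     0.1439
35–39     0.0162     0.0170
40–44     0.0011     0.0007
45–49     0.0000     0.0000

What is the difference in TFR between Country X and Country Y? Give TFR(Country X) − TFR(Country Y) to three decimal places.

Country X:
  Sum of ASFRs = 0.1710 + 0.3764 + 0.2535 + 0.1044 + 0.0162 + 0.0011 + 0.0000 = 0.9226
  TFR = 5 × 0.9226 = 4.613
Country Y:
  Sum of ASFRs = 0.0614 + 0.2610 + 0.3226 + 0.1439 + 0.0170 + 0.0007 + 0.0000 = 0.8066
  TFR = 5 × 0.8066 = 4.033
Difference = 4.613 − 4.033 = 0.58

0.580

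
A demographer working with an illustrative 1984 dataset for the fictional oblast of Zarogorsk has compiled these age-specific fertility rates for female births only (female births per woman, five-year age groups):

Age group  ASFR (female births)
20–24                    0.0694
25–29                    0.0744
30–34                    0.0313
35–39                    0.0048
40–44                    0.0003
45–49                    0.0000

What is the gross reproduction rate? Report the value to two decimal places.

Sum of female ASFRs = 0.0694 + 0.0744 + 0.0313 + 0.0048 + 0.0003 + 0.0000 = 0.1802
GRR = 5 × 0.1802 = 0.901

0.90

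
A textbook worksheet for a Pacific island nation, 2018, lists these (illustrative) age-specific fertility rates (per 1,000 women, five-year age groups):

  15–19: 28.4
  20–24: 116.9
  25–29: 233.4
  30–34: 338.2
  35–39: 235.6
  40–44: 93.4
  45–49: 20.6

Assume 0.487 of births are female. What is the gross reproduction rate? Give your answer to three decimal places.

Proportion female at birth = 0.487.
Sum of ASFRs = 28.4 + 116.9 + 233.4 + 338.2 + 235.6 + 93.4 + 20.6 = 1066.5
TFR = 5 × 1066.5 / 1000 = 5.3325
GRR = 0.487 × 5.3325 = 2.59693

2.597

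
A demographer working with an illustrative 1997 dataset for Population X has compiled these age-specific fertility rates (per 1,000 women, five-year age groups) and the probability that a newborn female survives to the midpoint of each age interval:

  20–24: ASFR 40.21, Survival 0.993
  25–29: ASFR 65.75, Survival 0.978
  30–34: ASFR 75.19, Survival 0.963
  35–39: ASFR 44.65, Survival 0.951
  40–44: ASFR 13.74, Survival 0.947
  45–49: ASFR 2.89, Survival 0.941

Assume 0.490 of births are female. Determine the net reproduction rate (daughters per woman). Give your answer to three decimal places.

Proportion female at birth = 0.490.
Per-age-group product (5 × ASFR × survival probability):
  20–24: 5 × 40.21/1000 × 0.993 = 0.19964
  25–29: 5 × 65.75/1000 × 0.978 = 0.32152
  30–34: 5 × 75.19/1000 × 0.963 = 0.36204
  35–39: 5 × 44.65/1000 × 0.951 = 0.21231
  40–44: 5 × 13.74/1000 × 0.947 = 0.06506
  45–49: 5 × 2.89/1000 × 0.941 = 0.01360
Sum = 1.17417
NRR = 0.490 × 1.17417 = 0.57534

0.575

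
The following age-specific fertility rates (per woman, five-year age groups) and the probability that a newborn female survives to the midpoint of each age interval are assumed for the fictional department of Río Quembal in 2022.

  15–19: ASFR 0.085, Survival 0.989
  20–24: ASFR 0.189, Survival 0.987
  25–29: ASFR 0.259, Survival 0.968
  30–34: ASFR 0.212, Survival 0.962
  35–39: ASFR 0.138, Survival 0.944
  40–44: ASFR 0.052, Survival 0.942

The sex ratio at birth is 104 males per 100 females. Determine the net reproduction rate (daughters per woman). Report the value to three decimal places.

Proportion female at birth = 100 / (100 + 104) = 0.49020.
Per-age-group product (5 × ASFR × survival probability):
  15–19: 5 × 0.085 × 0.989 = 0.42033
  20–24: 5 × 0.189 × 0.987 = 0.93272
  25–29: 5 × 0.259 × 0.968 = 1.25356
  30–34: 5 × 0.212 × 0.962 = 1.01972
  35–39: 5 × 0.138 × 0.944 = 0.65136
  40–44: 5 × 0.052 × 0.942 = 0.24492
Sum = 4.52261
NRR = 0.49020 × 4.52261 = 2.21698

2.217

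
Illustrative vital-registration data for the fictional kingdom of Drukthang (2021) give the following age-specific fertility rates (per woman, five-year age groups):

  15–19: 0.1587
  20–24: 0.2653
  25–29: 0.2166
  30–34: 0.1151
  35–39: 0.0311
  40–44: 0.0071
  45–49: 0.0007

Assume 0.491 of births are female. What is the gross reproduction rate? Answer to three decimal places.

Proportion female at birth = 0.491.
Sum of ASFRs = 0.1587 + 0.2653 + 0.2166 + 0.1151 + 0.0311 + 0.0071 + 0.0007 = 0.7946
TFR = 5 × 0.7946 = 3.973
GRR = 0.491 × 3.973 = 1.95074

1.951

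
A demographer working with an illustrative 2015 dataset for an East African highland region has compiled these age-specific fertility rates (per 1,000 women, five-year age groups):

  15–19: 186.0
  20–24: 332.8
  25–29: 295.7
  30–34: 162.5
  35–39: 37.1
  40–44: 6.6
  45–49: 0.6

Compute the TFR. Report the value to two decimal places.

5.11

Sum of ASFRs = 186.0 + 332.8 + 295.7 + 162.5 + 37.1 + 6.6 + 0.6 = 1021.3
TFR = 5 × 1021.3 / 1000 = 5.1065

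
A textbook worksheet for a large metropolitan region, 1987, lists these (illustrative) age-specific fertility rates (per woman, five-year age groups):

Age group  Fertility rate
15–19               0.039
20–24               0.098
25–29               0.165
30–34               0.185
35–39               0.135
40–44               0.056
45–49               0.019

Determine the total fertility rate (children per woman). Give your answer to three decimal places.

Sum of ASFRs = 0.039 + 0.098 + 0.165 + 0.185 + 0.135 + 0.056 + 0.019 = 0.697
TFR = 5 × 0.697 = 3.485

3.485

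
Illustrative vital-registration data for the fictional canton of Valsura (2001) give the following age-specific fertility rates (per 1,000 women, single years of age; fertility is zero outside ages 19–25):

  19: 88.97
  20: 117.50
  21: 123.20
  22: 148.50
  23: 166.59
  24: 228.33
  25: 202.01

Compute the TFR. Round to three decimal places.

Sum of ASFRs = 88.97 + 117.50 + 123.20 + 148.50 + 166.59 + 228.33 + 202.01 = 1075.10
TFR = 1075.10 / 1000 = 1.0751

1.075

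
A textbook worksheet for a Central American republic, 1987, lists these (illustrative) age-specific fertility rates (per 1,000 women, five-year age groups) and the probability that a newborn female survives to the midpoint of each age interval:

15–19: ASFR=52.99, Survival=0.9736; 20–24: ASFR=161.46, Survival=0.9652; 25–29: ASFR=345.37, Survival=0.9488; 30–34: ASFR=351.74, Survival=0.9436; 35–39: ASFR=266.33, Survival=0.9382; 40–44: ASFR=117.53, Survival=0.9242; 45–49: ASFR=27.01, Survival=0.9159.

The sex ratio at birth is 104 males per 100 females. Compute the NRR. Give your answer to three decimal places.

Proportion female at birth = 100 / (100 + 104) = 0.49020.
Weighting each age-specific rate by interval width and survival:
  15–19: 5 × 52.99/1000 × 0.9736 = 0.25796
  20–24: 5 × 161.46/1000 × 0.9652 = 0.77921
  25–29: 5 × 345.37/1000 × 0.9488 = 1.63844
  30–34: 5 × 351.74/1000 × 0.9436 = 1.65951
  35–39: 5 × 266.33/1000 × 0.9382 = 1.24935
  40–44: 5 × 117.53/1000 × 0.9242 = 0.54311
  45–49: 5 × 27.01/1000 × 0.9159 = 0.12369
Sum = 6.25127
NRR = 0.49020 × 6.25127 = 3.06437
With NRR above 1 the population is above replacement fertility.

3.064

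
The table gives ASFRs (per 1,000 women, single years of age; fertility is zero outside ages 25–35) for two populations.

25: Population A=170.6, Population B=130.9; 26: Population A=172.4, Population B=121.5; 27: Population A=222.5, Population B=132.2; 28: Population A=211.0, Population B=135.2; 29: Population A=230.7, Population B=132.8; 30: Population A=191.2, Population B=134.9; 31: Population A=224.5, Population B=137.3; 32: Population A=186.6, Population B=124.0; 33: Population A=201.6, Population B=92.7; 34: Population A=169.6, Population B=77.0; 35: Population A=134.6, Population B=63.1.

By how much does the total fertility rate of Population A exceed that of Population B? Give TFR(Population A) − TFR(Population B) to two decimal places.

0.83

Population A:
  Sum of ASFRs = 170.6 + 172.4 + 222.5 + 211.0 + 230.7 + 191.2 + 224.5 + 186.6 + 201.6 + 169.6 + 134.6 = 2115.3
  TFR = 2115.3 / 1000 = 2.1153
Population B:
  Sum of ASFRs = 130.9 + 121.5 + 132.2 + 135.2 + 132.8 + 134.9 + 137.3 + 124.0 + 92.7 + 77.0 + 63.1 = 1281.6
  TFR = 1281.6 / 1000 = 1.2816
Difference = 2.1153 − 1.2816 = 0.8337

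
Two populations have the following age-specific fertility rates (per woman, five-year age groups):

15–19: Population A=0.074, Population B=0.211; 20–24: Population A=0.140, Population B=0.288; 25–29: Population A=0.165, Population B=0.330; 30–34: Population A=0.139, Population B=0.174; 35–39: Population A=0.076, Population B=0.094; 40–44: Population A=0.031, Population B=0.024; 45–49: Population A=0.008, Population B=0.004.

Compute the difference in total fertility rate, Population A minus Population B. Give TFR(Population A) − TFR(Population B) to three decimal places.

Population A:
  Sum of ASFRs = 0.074 + 0.140 + 0.165 + 0.139 + 0.076 + 0.031 + 0.008 = 0.633
  TFR = 5 × 0.633 = 3.165
Population B:
  Sum of ASFRs = 0.211 + 0.288 + 0.330 + 0.174 + 0.094 + 0.024 + 0.004 = 1.125
  TFR = 5 × 1.125 = 5.625
Difference = 3.165 − 5.625 = -2.46

-2.460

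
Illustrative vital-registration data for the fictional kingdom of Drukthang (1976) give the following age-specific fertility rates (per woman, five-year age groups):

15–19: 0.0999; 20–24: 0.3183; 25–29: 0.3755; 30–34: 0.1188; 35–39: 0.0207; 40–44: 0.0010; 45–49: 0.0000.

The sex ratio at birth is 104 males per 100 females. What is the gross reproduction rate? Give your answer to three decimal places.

Proportion female at birth = 100 / (100 + 104) = 0.49020.
Sum of ASFRs = 0.0999 + 0.3183 + 0.3755 + 0.1188 + 0.0207 + 0.0010 + 0.0000 = 0.9342
TFR = 5 × 0.9342 = 4.671
GRR = 0.49020 × 4.671 = 2.28972

2.290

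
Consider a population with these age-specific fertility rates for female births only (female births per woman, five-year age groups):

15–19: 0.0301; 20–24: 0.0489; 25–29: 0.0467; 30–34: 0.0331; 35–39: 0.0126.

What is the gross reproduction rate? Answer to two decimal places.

0.86

Sum of female ASFRs = 0.0301 + 0.0489 + 0.0467 + 0.0331 + 0.0126 = 0.1714
GRR = 5 × 0.1714 = 0.857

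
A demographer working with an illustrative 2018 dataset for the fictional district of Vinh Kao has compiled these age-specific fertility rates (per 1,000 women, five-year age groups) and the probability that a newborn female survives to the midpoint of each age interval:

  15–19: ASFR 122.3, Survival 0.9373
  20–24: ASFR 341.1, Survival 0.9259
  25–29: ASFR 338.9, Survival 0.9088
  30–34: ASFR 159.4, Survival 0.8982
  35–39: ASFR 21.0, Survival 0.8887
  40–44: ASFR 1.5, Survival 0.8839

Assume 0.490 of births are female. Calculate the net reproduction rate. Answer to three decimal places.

2.209

Proportion female at birth = 0.490.
Per-age-group product (5 × ASFR × survival probability):
  15–19: 5 × 122.3/1000 × 0.9373 = 0.57316
  20–24: 5 × 341.1/1000 × 0.9259 = 1.57912
  25–29: 5 × 338.9/1000 × 0.9088 = 1.53996
  30–34: 5 × 159.4/1000 × 0.8982 = 0.71587
  35–39: 5 × 21.0/1000 × 0.8887 = 0.09331
  40–44: 5 × 1.5/1000 × 0.8839 = 0.00663
Sum = 4.50805
NRR = 0.490 × 4.50805 = 2.20894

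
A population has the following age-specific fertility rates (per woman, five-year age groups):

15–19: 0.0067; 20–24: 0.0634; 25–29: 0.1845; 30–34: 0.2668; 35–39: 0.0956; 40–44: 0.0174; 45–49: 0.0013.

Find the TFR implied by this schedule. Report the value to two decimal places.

Sum of ASFRs = 0.0067 + 0.0634 + 0.1845 + 0.2668 + 0.0956 + 0.0174 + 0.0013 = 0.6357
TFR = 5 × 0.6357 = 3.1785

3.18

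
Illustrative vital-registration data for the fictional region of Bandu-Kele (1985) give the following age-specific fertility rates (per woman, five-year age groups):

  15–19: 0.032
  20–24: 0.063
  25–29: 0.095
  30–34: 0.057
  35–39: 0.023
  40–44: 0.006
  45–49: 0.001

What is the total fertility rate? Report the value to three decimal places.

Sum of ASFRs = 0.032 + 0.063 + 0.095 + 0.057 + 0.023 + 0.006 + 0.001 = 0.277
TFR = 5 × 0.277 = 1.385

1.385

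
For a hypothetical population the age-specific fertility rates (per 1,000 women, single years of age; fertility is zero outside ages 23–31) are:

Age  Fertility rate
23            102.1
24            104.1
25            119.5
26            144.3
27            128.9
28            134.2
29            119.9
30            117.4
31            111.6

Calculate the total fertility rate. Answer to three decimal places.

1.082

Sum of ASFRs = 102.1 + 104.1 + 119.5 + 144.3 + 128.9 + 134.2 + 119.9 + 117.4 + 111.6 = 1082.0
TFR = 1082.0 / 1000 = 1.082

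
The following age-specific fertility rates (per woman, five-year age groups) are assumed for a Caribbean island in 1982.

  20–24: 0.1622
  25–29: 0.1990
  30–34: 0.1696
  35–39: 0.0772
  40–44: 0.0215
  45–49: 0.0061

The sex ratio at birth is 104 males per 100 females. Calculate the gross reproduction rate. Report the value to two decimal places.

Proportion female at birth = 100 / (100 + 104) = 0.49020.
Sum of ASFRs = 0.1622 + 0.1990 + 0.1696 + 0.0772 + 0.0215 + 0.0061 = 0.6356
TFR = 5 × 0.6356 = 3.178
GRR = 0.49020 × 3.178 = 1.55786

1.56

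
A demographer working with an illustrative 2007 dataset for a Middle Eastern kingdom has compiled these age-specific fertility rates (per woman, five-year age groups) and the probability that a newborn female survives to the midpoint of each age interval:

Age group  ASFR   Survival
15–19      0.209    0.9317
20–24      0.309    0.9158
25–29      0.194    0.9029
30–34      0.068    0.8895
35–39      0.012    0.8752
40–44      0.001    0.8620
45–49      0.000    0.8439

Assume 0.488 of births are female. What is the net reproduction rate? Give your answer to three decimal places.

Proportion female at birth = 0.488.
Each age group contributes 5 × ASFR × survival:
  15–19: 5 × 0.209 × 0.9317 = 0.97363
  20–24: 5 × 0.309 × 0.9158 = 1.41491
  25–29: 5 × 0.194 × 0.9029 = 0.87581
  30–34: 5 × 0.068 × 0.8895 = 0.30243
  35–39: 5 × 0.012 × 0.8752 = 0.05251
  40–44: 5 × 0.001 × 0.8620 = 0.00431
  45–49: 5 × 0.000 × 0.8439 = 0.00000
Sum = 3.62360
NRR = 0.488 × 3.62360 = 1.76832

1.768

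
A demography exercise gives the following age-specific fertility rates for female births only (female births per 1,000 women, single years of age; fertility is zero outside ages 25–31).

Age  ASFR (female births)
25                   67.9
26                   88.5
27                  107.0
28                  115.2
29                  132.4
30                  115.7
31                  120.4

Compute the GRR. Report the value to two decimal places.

0.75

Sum of female ASFRs = 67.9 + 88.5 + 107.0 + 115.2 + 132.4 + 115.7 + 120.4 = 747.1
GRR = 747.1 / 1000 = 0.7471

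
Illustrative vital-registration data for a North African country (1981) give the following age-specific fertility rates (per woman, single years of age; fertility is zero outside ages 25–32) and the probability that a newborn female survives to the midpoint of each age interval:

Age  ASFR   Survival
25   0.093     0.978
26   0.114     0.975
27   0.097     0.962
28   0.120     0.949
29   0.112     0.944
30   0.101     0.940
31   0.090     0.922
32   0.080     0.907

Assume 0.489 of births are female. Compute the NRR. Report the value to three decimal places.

0.374

Proportion female at birth = 0.489.
Per-age-group product (1 × ASFR × survival probability):
  25: 1 × 0.093 × 0.978 = 0.09095
  26: 1 × 0.114 × 0.975 = 0.11115
  27: 1 × 0.097 × 0.962 = 0.09331
  28: 1 × 0.120 × 0.949 = 0.11388
  29: 1 × 0.112 × 0.944 = 0.10573
  30: 1 × 0.101 × 0.940 = 0.09494
  31: 1 × 0.090 × 0.922 = 0.08298
  32: 1 × 0.080 × 0.907 = 0.07256
Sum = 0.76550
NRR = 0.489 × 0.76550 = 0.37433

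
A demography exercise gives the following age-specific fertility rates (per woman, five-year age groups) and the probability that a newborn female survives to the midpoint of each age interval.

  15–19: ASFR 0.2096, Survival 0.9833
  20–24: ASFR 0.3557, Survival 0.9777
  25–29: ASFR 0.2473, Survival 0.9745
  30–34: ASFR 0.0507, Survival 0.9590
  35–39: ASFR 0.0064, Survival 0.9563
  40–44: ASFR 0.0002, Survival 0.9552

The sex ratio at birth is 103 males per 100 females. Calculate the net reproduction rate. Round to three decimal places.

Proportion female at birth = 100 / (100 + 103) = 0.49261.
Each age group contributes 5 × ASFR × survival:
  15–19: 5 × 0.2096 × 0.9833 = 1.03050
  20–24: 5 × 0.3557 × 0.9777 = 1.73884
  25–29: 5 × 0.2473 × 0.9745 = 1.20497
  30–34: 5 × 0.0507 × 0.9590 = 0.24311
  35–39: 5 × 0.0064 × 0.9563 = 0.03060
  40–44: 5 × 0.0002 × 0.9552 = 0.00096
Sum = 4.24898
NRR = 0.49261 × 4.24898 = 2.09309
NRR > 1, so each generation more than replaces itself.

2.093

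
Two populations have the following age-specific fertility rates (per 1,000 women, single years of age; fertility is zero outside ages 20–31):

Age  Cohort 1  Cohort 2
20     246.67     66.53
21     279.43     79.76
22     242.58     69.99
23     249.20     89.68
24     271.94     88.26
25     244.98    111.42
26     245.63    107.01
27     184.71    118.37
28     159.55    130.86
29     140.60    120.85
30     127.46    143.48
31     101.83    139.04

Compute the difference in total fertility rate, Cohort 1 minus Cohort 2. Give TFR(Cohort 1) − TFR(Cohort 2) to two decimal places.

Cohort 1:
  Sum of ASFRs = 246.67 + 279.43 + 242.58 + 249.20 + 271.94 + 244.98 + 245.63 + 184.71 + 159.55 + 140.60 + 127.46 + 101.83 = 2494.58
  TFR = 2494.58 / 1000 = 2.49458
Cohort 2:
  Sum of ASFRs = 66.53 + 79.76 + 69.99 + 89.68 + 88.26 + 111.42 + 107.01 + 118.37 + 130.86 + 120.85 + 143.48 + 139.04 = 1265.25
  TFR = 1265.25 / 1000 = 1.26525
Difference = 2.49458 − 1.26525 = 1.22933

1.23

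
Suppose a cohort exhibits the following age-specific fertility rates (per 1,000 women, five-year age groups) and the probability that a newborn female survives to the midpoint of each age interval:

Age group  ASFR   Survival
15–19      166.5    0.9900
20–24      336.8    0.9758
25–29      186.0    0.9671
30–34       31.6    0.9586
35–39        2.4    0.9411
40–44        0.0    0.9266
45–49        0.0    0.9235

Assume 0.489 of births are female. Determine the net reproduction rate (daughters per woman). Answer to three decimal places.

1.726

Proportion female at birth = 0.489.
Weighting each age-specific rate by interval width and survival:
  15–19: 5 × 166.5/1000 × 0.9900 = 0.82418
  20–24: 5 × 336.8/1000 × 0.9758 = 1.64325
  25–29: 5 × 186.0/1000 × 0.9671 = 0.89940
  30–34: 5 × 31.6/1000 × 0.9586 = 0.15146
  35–39: 5 × 2.4/1000 × 0.9411 = 0.01129
  40–44: 5 × 0.0/1000 × 0.9266 = 0.00000
  45–49: 5 × 0.0/1000 × 0.9235 = 0.00000
Sum = 3.52958
NRR = 0.489 × 3.52958 = 1.72596
NRR > 1, so each generation more than replaces itself.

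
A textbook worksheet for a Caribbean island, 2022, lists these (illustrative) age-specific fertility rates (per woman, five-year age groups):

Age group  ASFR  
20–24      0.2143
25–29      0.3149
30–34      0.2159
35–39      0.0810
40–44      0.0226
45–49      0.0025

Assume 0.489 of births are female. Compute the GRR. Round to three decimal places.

Proportion female at birth = 0.489.
Sum of ASFRs = 0.2143 + 0.3149 + 0.2159 + 0.0810 + 0.0226 + 0.0025 = 0.8512
TFR = 5 × 0.8512 = 4.256
GRR = 0.489 × 4.256 = 2.08118

2.081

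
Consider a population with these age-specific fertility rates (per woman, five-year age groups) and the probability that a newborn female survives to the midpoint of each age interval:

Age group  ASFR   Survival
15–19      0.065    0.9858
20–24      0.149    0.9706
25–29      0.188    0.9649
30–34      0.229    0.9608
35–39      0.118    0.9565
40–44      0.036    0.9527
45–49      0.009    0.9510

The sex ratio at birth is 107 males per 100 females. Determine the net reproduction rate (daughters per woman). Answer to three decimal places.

1.850

Proportion female at birth = 100 / (100 + 107) = 0.48309.
Survival-weighted fertility by age (5·fₓ·Sₓ):
  15–19: 5 × 0.065 × 0.9858 = 0.32039
  20–24: 5 × 0.149 × 0.9706 = 0.72310
  25–29: 5 × 0.188 × 0.9649 = 0.90701
  30–34: 5 × 0.229 × 0.9608 = 1.10012
  35–39: 5 × 0.118 × 0.9565 = 0.56434
  40–44: 5 × 0.036 × 0.9527 = 0.17149
  45–49: 5 × 0.009 × 0.9510 = 0.04280
Sum = 3.82925
NRR = 0.48309 × 3.82925 = 1.84987
With NRR above 1 the population is above replacement fertility.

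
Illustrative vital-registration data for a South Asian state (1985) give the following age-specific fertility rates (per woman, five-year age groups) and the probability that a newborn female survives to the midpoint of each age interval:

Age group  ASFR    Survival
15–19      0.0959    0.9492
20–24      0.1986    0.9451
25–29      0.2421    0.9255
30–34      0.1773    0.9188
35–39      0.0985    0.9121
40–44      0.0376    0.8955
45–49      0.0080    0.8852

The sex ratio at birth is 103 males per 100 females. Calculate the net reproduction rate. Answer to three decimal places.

1.961

Proportion female at birth = 100 / (100 + 103) = 0.49261.
Weighting each age-specific rate by interval width and survival:
  15–19: 5 × 0.0959 × 0.9492 = 0.45514
  20–24: 5 × 0.1986 × 0.9451 = 0.93848
  25–29: 5 × 0.2421 × 0.9255 = 1.12032
  30–34: 5 × 0.1773 × 0.9188 = 0.81452
  35–39: 5 × 0.0985 × 0.9121 = 0.44921
  40–44: 5 × 0.0376 × 0.8955 = 0.16835
  45–49: 5 × 0.0080 × 0.8852 = 0.03541
Sum = 3.98143
NRR = 0.49261 × 3.98143 = 1.96129
With NRR above 1 the population is above replacement fertility.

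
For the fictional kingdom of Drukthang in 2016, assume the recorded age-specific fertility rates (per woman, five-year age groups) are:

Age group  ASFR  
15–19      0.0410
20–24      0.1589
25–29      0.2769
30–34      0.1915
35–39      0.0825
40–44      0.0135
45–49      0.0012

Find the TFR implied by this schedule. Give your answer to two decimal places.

Sum of ASFRs = 0.0410 + 0.1589 + 0.2769 + 0.1915 + 0.0825 + 0.0135 + 0.0012 = 0.7655
TFR = 5 × 0.7655 = 3.8275

3.83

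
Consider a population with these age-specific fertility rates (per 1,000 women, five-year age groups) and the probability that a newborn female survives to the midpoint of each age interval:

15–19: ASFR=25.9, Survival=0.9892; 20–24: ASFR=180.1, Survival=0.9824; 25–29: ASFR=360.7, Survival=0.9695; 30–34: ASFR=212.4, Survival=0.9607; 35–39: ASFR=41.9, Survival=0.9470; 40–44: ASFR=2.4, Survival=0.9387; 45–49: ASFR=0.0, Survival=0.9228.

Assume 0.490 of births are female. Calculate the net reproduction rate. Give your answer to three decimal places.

Proportion female at birth = 0.490.
Weighting each age-specific rate by interval width and survival:
  15–19: 5 × 25.9/1000 × 0.9892 = 0.12810
  20–24: 5 × 180.1/1000 × 0.9824 = 0.88465
  25–29: 5 × 360.7/1000 × 0.9695 = 1.74849
  30–34: 5 × 212.4/1000 × 0.9607 = 1.02026
  35–39: 5 × 41.9/1000 × 0.9470 = 0.19840
  40–44: 5 × 2.4/1000 × 0.9387 = 0.01126
  45–49: 5 × 0.0/1000 × 0.9228 = 0.00000
Sum = 3.99116
NRR = 0.490 × 3.99116 = 1.95567

1.956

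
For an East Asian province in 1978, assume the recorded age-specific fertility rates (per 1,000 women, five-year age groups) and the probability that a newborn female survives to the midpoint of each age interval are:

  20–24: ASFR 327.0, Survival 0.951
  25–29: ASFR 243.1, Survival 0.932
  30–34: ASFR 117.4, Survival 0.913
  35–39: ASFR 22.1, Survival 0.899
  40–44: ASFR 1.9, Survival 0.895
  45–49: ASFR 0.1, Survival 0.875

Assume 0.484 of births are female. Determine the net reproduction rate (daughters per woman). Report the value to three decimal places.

Proportion female at birth = 0.484.
Survival-weighted fertility by age (5·fₓ·Sₓ):
  20–24: 5 × 327.0/1000 × 0.951 = 1.55489
  25–29: 5 × 243.1/1000 × 0.932 = 1.13285
  30–34: 5 × 117.4/1000 × 0.913 = 0.53593
  35–39: 5 × 22.1/1000 × 0.899 = 0.09934
  40–44: 5 × 1.9/1000 × 0.895 = 0.00850
  45–49: 5 × 0.1/1000 × 0.875 = 0.00044
Sum = 3.33195
NRR = 0.484 × 3.33195 = 1.61266
With NRR above 1 the population is above replacement fertility.

1.613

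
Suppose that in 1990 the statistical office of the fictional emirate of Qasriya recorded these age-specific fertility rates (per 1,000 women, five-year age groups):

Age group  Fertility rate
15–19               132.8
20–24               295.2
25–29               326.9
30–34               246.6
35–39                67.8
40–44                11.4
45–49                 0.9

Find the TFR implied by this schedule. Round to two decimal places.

5.41

Sum of ASFRs = 132.8 + 295.2 + 326.9 + 246.6 + 67.8 + 11.4 + 0.9 = 1081.6
TFR = 5 × 1081.6 / 1000 = 5.408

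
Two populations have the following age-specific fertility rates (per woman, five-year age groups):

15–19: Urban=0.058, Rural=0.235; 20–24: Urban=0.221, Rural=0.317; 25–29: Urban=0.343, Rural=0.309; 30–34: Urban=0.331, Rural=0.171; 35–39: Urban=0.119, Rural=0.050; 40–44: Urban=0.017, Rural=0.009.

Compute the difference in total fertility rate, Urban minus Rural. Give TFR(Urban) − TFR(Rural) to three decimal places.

Urban:
  Sum of ASFRs = 0.058 + 0.221 + 0.343 + 0.331 + 0.119 + 0.017 = 1.089
  TFR = 5 × 1.089 = 5.445
Rural:
  Sum of ASFRs = 0.235 + 0.317 + 0.309 + 0.171 + 0.050 + 0.009 = 1.091
  TFR = 5 × 1.091 = 5.455
Difference = 5.445 − 5.455 = -0.01

-0.010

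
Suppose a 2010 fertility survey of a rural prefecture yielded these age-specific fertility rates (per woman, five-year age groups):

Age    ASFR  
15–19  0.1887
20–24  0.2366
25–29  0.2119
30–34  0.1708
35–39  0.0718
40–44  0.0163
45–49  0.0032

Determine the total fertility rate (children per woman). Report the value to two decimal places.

4.50

Sum of ASFRs = 0.1887 + 0.2366 + 0.2119 + 0.1708 + 0.0718 + 0.0163 + 0.0032 = 0.8993
TFR = 5 × 0.8993 = 4.4965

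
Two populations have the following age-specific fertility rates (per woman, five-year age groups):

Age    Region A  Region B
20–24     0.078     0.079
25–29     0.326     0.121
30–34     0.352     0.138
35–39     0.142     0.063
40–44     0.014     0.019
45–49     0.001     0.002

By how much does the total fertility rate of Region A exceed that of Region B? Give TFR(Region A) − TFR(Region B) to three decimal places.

Region A:
  Sum of ASFRs = 0.078 + 0.326 + 0.352 + 0.142 + 0.014 + 0.001 = 0.913
  TFR = 5 × 0.913 = 4.565
Region B:
  Sum of ASFRs = 0.079 + 0.121 + 0.138 + 0.063 + 0.019 + 0.002 = 0.422
  TFR = 5 × 0.422 = 2.11
Difference = 4.565 − 2.11 = 2.455

2.455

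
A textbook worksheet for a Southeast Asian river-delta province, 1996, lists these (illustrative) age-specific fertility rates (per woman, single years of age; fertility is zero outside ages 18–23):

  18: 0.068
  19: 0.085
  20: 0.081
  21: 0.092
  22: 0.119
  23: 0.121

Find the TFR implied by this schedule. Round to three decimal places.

0.566

Sum of ASFRs = 0.068 + 0.085 + 0.081 + 0.092 + 0.119 + 0.121 = 0.566
TFR = 0.566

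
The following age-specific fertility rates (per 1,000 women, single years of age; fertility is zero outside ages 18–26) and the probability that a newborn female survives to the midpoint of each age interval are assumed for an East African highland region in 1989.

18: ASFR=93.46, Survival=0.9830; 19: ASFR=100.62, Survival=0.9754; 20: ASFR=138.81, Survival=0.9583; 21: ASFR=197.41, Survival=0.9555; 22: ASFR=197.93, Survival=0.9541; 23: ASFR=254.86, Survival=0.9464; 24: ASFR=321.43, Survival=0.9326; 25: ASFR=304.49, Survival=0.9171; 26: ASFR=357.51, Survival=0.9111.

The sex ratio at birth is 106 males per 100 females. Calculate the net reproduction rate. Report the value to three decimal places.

0.896

Proportion female at birth = 100 / (100 + 106) = 0.48544.
Each age group contributes 1 × ASFR × survival:
  18: 1 × 93.46/1000 × 0.9830 = 0.09187
  19: 1 × 100.62/1000 × 0.9754 = 0.09814
  20: 1 × 138.81/1000 × 0.9583 = 0.13302
  21: 1 × 197.41/1000 × 0.9555 = 0.18863
  22: 1 × 197.93/1000 × 0.9541 = 0.18885
  23: 1 × 254.86/1000 × 0.9464 = 0.24120
  24: 1 × 321.43/1000 × 0.9326 = 0.29977
  25: 1 × 304.49/1000 × 0.9171 = 0.27925
  26: 1 × 357.51/1000 × 0.9111 = 0.32573
Sum = 1.84646
NRR = 0.48544 × 1.84646 = 0.89635
NRR < 1, so the cohort does not fully replace itself.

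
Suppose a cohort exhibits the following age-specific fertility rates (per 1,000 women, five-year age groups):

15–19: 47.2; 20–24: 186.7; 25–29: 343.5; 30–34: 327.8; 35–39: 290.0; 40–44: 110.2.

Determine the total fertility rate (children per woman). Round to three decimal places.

6.527

Sum of ASFRs = 47.2 + 186.7 + 343.5 + 327.8 + 290.0 + 110.2 = 1305.4
TFR = 5 × 1305.4 / 1000 = 6.527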